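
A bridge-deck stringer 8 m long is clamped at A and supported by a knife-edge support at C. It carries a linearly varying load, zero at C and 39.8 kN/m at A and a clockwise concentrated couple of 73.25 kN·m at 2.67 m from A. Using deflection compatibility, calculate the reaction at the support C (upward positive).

R_C = 39.48 kN

Release the roller at C. Primary structure: cantilever fixed at A.
Free-end deflection of the primary structure under the applied loading (downward +):
  triangular load, peak 39.8 at the fixed end: w₀L⁴/(30EI) = 5434/EI
  clockwise couple 73.25 at a = 2.67: M₀a(2L − a)/(2EI) = 1304/EI
  δ_0 = 6738/EI
Flexibility coefficient — unit upward force at C: δ_{CC} = L³/(3EI) = 170.7/EI.
The prop prevents deflection at C: R_C = δ_0/δ_{CC} = 6738/170.7 = 39.48 kN.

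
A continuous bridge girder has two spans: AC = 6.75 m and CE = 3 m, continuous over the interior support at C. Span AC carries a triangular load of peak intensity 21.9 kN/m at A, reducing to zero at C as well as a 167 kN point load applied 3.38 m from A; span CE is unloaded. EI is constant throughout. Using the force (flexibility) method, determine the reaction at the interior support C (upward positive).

Insert a hinge at C; M_C is the redundant, and each span becomes simply supported.
End slopes at the hinge C, treating each span as simply supported:
  span AC: triangular load, peak 21.9: 7w₀L³/(360EI) = 131/EI
  span AC: point load 167 at a = 3.38: Pab(L + a)/(6LEI) = 475.8/EI
  relative rotation θ_0 = (606.8 + 0)/EI = 606.8/EI
A unit hogging moment at C produces rotation L₁/(3EI) + L₂/(3EI) = 3.25/EI.
Slope continuity at C: θ_0 = M_C·3.25/EI, so M_C = 606.8/3.25 = 186.7 kN·m (hogging).
Span AC, ΣM about A with M_C applied at C: R_C^{AC}·6.75 = 730.8 + 186.7, so R_C^{AC} = 135.9 kN and R_A = 240.9 − 135.9 = 105 kN.
Span CE, ΣM about E: R_C^{CE}·3 = 0 + 186.7, so R_C^{CE} = 62.23 kN and R_E = 0 − 62.23 = -62.23 kN.
R_C = 135.9 + 62.23 = 198.2 kN.

R_C = 198.2 kN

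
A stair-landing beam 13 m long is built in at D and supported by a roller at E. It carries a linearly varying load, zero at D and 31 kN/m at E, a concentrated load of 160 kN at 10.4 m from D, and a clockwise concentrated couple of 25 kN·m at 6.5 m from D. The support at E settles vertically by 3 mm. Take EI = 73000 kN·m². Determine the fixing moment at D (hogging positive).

M_D = 506.1 kN·m

Choose R_E as the redundant. The primary structure is the cantilever fixed at D.
Free-end deflection of the primary structure under the applied loading (downward +):
  triangular load, peak 31 at the free end: 11w₀L⁴/(120EI) = 81161/EI
  point load 160 at a = 10.4: Pa²(3L − a)/(6EI) = 82490/EI
  clockwise couple 25 at a = 6.5: M₀a(2L − a)/(2EI) = 1584/EI
  δ_0 = 165235/EI
Flexibility coefficient — unit upward force at E: δ_{EE} = L³/(3EI) = 732.3/EI.
With EI = 73000 kN·m²: δ_0 = 2.2635 m and δ_{EE} = 0.010032 m/kN.
Compatibility — the beam at E must follow the support down by 0.003 m: δ_0 − R_E·δ_{EE} = 0.003, so R_E = (2.2635 − 0.003)/0.010032 = 225.3 kN.
Moment equilibrium about D: M_D = Σ(load moments about D) − R_E·L = 3435 − 225.3×13 = 506.1 kN·m.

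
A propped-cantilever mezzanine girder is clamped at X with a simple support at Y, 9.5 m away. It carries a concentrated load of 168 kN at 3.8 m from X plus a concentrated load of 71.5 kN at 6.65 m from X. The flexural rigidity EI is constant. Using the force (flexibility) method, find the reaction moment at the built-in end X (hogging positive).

M_X = 399.1 kN·m

Choose R_Y as the redundant. The primary structure is the cantilever fixed at X.
Primary-structure tip deflection at Y by superposition:
  point load 168 at a = 3.8: Pa²(3L − a)/(6EI) = 9987/EI
  point load 71.5 at a = 6.65: Pa²(3L − a)/(6EI) = 11515/EI
  δ_0 = 21501/EI
Flexibility coefficient — unit upward force at Y: δ_{YY} = L³/(3EI) = 285.8/EI.
The prop prevents deflection at Y: R_Y = δ_0/δ_{YY} = 21501/285.8 = 75.23 kN.
Moment equilibrium about X: M_X = Σ(load moments about X) − R_Y·L = 1114 − 75.23×9.5 = 399.1 kN·m.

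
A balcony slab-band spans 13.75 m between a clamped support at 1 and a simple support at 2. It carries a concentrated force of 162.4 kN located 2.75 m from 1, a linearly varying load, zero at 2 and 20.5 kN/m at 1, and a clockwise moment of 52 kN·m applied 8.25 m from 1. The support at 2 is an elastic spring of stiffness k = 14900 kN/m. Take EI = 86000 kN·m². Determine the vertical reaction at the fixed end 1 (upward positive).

R_1 = 261.6 kN

Remove the prop at 2; the released (primary) structure is a cantilever built in at 1.
Free-end deflection of the primary structure under the applied loading (downward +):
  point load 162.4 at a = 2.75: Pa²(3L − a)/(6EI) = 7881/EI
  triangular load, peak 20.5 at the fixed end: w₀L⁴/(30EI) = 24425/EI
  clockwise couple 52 at a = 8.25: M₀a(2L − a)/(2EI) = 4129/EI
  δ_0 = 36435/EI
Tip deflection under a unit load at 2: L³/(3EI) = 866.5/EI.
With EI = 86000 kN·m²: δ_0 = 0.42367 m and δ_{22} = 0.010076 m/kN.
Compatibility — the spring shortens by R_2/k under the reaction it provides: δ_0 − R_2·δ_{22} = R_2/k. With 1/k = 0.000067 m/kN, R_2 = δ_0 / (δ_{22} + 1/k) = 0.42367 / (0.010076 + 0.000067) = 41.77 kN.
Vertical equilibrium: R_1 = ΣP − R_2 = 303.3 − 41.77 = 261.6 kN.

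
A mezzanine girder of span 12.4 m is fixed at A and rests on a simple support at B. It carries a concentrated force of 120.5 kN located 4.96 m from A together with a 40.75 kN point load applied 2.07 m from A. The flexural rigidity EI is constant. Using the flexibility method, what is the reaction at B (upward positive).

Release the roller at B. Primary structure: cantilever fixed at A.
Primary-structure tip deflection at B by superposition:
  point load 120.5 at a = 4.96: Pa²(3L − a)/(6EI) = 15929/EI
  point load 40.75 at a = 2.07: Pa²(3L − a)/(6EI) = 1022/EI
  δ_0 = 16952/EI
Flexibility coefficient — unit upward force at B: δ_{BB} = L³/(3EI) = 635.5/EI.
Compatibility at B: δ_0 − R_B·δ_{BB} = 0, so R_B = 16952/635.5 = 26.67 kN.

R_B = 26.67 kN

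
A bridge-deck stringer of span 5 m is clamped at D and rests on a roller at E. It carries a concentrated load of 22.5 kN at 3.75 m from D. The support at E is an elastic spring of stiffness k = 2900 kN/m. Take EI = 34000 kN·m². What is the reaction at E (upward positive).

R_E = 11.11 kN

Remove the prop at E; the released (primary) structure is a cantilever built in at D.
Free-end deflection of the primary structure under the applied loading (downward +):
  point load 22.5 at a = 3.75: Pa²(3L − a)/(6EI) = 593.3/EI
Flexibility coefficient — unit upward force at E: δ_{EE} = L³/(3EI) = 41.67/EI.
With EI = 34000 kN·m²: δ_0 = 0.017449 m and δ_{EE} = 0.001225 m/kN.
Compatibility — the spring shortens by R_E/k under the reaction it provides: δ_0 − R_E·δ_{EE} = R_E/k. With 1/k = 0.000345 m/kN, R_E = δ_0 / (δ_{EE} + 1/k) = 0.017449 / (0.001225 + 0.000345) = 11.11 kN.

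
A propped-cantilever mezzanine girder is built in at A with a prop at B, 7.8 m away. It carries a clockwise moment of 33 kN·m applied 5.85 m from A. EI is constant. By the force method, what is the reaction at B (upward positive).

Remove the prop at B; the released (primary) structure is a cantilever built in at A.
Primary-structure tip deflection at B by superposition:
  clockwise couple 33 at a = 5.85: M₀a(2L − a)/(2EI) = 941.1/EI
Flexibility coefficient — unit upward force at B: δ_{BB} = L³/(3EI) = 158.2/EI.
The prop prevents deflection at B: R_B = δ_0/δ_{BB} = 941.1/158.2 = 5.95 kN.

R_B = 5.95 kN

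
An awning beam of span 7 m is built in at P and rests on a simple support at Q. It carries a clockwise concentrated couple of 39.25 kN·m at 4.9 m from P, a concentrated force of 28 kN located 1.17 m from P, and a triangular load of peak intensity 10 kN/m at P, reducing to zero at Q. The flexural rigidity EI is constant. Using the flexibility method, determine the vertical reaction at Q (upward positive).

R_Q = 15.76 kN

Remove the prop at Q; the released (primary) structure is a cantilever built in at P.
Deflection at Q on the released cantilever, summing each load's contribution:
  clockwise couple 39.25 at a = 4.9: M₀a(2L − a)/(2EI) = 875.1/EI
  point load 28 at a = 1.17: Pa²(3L − a)/(6EI) = 126.7/EI
  triangular load, peak 10 at the fixed end: w₀L⁴/(30EI) = 800.3/EI
  δ_0 = 1802/EI
Flexibility coefficient — unit upward force at Q: δ_{QQ} = L³/(3EI) = 114.3/EI.
Compatibility at Q: δ_0 − R_Q·δ_{QQ} = 0, so R_Q = 1802/114.3 = 15.76 kN.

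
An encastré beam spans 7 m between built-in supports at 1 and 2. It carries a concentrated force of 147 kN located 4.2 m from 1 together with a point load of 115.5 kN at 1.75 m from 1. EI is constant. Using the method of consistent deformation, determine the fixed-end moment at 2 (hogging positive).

Take the two fixed-end moments M_1, M_2 as redundants; the released structure is the simple span 12.
Simple-span end rotations at 1 and 2 under the given loads:
  at 1: point load 147 at a = 4.2: Pab(L + b)/(6LEI) = 403.4/EI
  at 2: point load 147 at a = 4.2: Pab(L + a)/(6LEI) = 461/EI
  at 1: point load 115.5 at a = 1.75: Pab(L + b)/(6LEI) = 309.5/EI
  at 2: point load 115.5 at a = 1.75: Pab(L + a)/(6LEI) = 221.1/EI
  θ_10 = 712.9/EI,  θ_20 = 682.1/EI
Flexibility coefficients: a unit moment at one end gives L/(3EI) there and L/(6EI) at the far end, so f₁₁ = f₂₂ = 2.333/EI and f₁₂ = f₂₁ = 1.167/EI.
Compatibility — zero rotation at each built-in end:
  2.333 M_1 + 1.167 M_2 = 712.9
  1.167 M_1 + 2.333 M_2 = 682.1
Solving the pair gives M_1 = 212.5 kN·m and M_2 = 186.1 kN·m (hogging).

M_2 = 186.1 kN·m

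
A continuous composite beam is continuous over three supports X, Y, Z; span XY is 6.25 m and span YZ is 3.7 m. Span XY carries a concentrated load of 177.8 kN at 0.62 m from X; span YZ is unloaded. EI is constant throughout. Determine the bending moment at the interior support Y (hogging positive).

M_Y = 34.28 kN·m

Take M_Y as the redundant. Released structure: two simple spans XY and YZ with a hinge at Y.
Discontinuity in slope at Y on the released structure — sum the simple-span end rotations:
  span XY: point load 177.8 at a = 0.62: Pab(L + a)/(6LEI) = 113.7/EI
  relative rotation θ_0 = (113.7 + 0)/EI = 113.7/EI
A unit hogging moment at Y produces rotation L₁/(3EI) + L₂/(3EI) = 3.317/EI.
Compatibility: M_Y·(L₁+L₂)/(3EI) = θ_0, giving M_Y = 34.28 kN·m (hogging).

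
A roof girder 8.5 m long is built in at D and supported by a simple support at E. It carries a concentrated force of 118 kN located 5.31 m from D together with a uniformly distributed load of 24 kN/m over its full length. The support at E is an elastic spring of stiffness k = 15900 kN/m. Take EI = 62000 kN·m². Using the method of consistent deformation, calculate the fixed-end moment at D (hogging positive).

Release the roller at E. Primary structure: cantilever fixed at D.
Primary-structure tip deflection at E by superposition:
  point load 118 at a = 5.31: Pa²(3L − a)/(6EI) = 11196/EI
  UDL 24: wL⁴/(8EI) = 15660/EI
  δ_0 = 26856/EI
Tip deflection under a unit load at E: L³/(3EI) = 204.7/EI.
With EI = 62000 kN·m²: δ_0 = 0.43316 m and δ_{EE} = 0.003302 m/kN.
Compatibility — the spring shortens by R_E/k under the reaction it provides: δ_0 − R_E·δ_{EE} = R_E/k. With 1/k = 0.000063 m/kN, R_E = δ_0 / (δ_{EE} + 1/k) = 0.43316 / (0.003302 + 0.000063) = 128.7 kN.
Moment equilibrium about D: M_D = Σ(load moments about D) − R_E·L = 1494 − 128.7×8.5 = 399.3 kN·m.

M_D = 399.3 kN·m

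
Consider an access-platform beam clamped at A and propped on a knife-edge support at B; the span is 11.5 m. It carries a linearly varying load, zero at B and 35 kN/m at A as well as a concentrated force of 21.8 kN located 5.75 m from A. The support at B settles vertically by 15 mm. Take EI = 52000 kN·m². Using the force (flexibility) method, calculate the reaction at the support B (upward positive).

R_B = 45.52 kN

Take the reaction at B as the redundant and release it; the primary structure is a cantilever fixed at A.
Downward deflection at the released point B due to the loads:
  triangular load, peak 35 at the fixed end: w₀L⁴/(30EI) = 20405/EI
  point load 21.8 at a = 5.75: Pa²(3L − a)/(6EI) = 3454/EI
  δ_0 = 23859/EI
Flexibility coefficient — unit upward force at B: δ_{BB} = L³/(3EI) = 507/EI.
With EI = 52000 kN·m²: δ_0 = 0.45882 m and δ_{BB} = 0.009749 m/kN.
Compatibility — the beam at B must follow the support down by 0.015 m: δ_0 − R_B·δ_{BB} = 0.015, so R_B = (0.45882 − 0.015)/0.009749 = 45.52 kN.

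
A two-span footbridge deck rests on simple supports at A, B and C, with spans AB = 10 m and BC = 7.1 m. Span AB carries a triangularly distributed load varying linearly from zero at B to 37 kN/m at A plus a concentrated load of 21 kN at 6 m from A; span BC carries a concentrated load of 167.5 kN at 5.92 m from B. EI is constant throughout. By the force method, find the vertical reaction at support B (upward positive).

Take M_B as the redundant. Released structure: two simple spans AB and BC with a hinge at B.
Rotations at B on the released spans (each span's end-slope, ×1/EI):
  span AB: triangular load, peak 37: 7w₀L³/(360EI) = 719.4/EI
  span AB: point load 21 at a = 6: Pab(L + a)/(6LEI) = 134.4/EI
  span BC: point load 167.5 at a = 5.92: Pab(L + b)/(6LEI) = 227.4/EI
  relative rotation θ_0 = (853.8 + 227.4)/EI = 1081/EI
A unit hogging moment at B produces rotation L₁/(3EI) + L₂/(3EI) = 5.7/EI.
Compatibility: M_B·(L₁+L₂)/(3EI) = θ_0, giving M_B = 189.7 kN·m (hogging).
Span AB, ΣM about A with M_B applied at B: R_B^{AB}·10 = 742.7 + 189.7, so R_B^{AB} = 93.24 kN and R_A = 206 − 93.24 = 112.8 kN.
Span BC, ΣM about C: R_B^{BC}·7.1 = 197.7 + 189.7, so R_B^{BC} = 54.56 kN and R_C = 167.5 − 54.56 = 112.9 kN.
R_B = 93.24 + 54.56 = 147.8 kN.

R_B = 147.8 kN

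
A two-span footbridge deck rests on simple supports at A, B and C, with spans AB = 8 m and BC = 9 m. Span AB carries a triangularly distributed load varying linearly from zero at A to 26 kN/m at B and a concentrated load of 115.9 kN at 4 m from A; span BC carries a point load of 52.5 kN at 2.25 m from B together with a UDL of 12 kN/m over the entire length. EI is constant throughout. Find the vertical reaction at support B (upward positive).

Insert a hinge at B; M_B is the redundant, and each span becomes simply supported.
End slopes at the hinge B, treating each span as simply supported:
  span AB: triangular load, peak 26: w₀L³/(45EI) = 295.8/EI
  span AB: point load 115.9 at a = 4: Pab(L + a)/(6LEI) = 463.6/EI
  span BC: point load 52.5 at a = 2.25: Pab(L + b)/(6LEI) = 232.6/EI
  span BC: UDL 12: wL³/(24EI) = 364.5/EI
  relative rotation θ_0 = (759.4 + 597.1)/EI = 1356/EI
A unit hogging moment at B produces rotation L₁/(3EI) + L₂/(3EI) = 5.667/EI.
Slope continuity at B: θ_0 = M_B·5.667/EI, so M_B = 1356/5.667 = 239.4 kN·m (hogging).
Span AB, ΣM about A with M_B applied at B: R_B^{AB}·8 = 1018 + 239.4, so R_B^{AB} = 157.2 kN and R_A = 219.9 − 157.2 = 62.69 kN.
Span BC, ΣM about C: R_B^{BC}·9 = 840.4 + 239.4, so R_B^{BC} = 120 kN and R_C = 160.5 − 120 = 40.53 kN.
R_B = 157.2 + 120 = 277.2 kN.

R_B = 277.2 kN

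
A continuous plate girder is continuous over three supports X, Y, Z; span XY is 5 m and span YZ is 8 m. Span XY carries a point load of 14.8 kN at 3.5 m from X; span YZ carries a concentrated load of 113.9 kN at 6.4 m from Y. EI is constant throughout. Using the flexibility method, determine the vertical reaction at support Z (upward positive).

Release continuity at Y by inserting a hinge; the redundant is the internal moment M_Y. The primary structure is two simply-supported spans XY and YZ.
End slopes at the hinge Y, treating each span as simply supported:
  span XY: point load 14.8 at a = 3.5: Pab(L + a)/(6LEI) = 22.02/EI
  span YZ: point load 113.9 at a = 6.4: Pab(L + b)/(6LEI) = 233.3/EI
  relative rotation θ_0 = (22.02 + 233.3)/EI = 255.3/EI
A unit hogging moment at Y produces rotation L₁/(3EI) + L₂/(3EI) = 4.333/EI.
Slope continuity at Y: θ_0 = M_Y·4.333/EI, so M_Y = 255.3/4.333 = 58.91 kN·m (hogging).
Span YZ, ΣM about Z: R_Y^{YZ}·8 = 182.2 + 58.91, so R_Y^{YZ} = 30.14 kN and R_Z = 113.9 − 30.14 = 83.76 kN.

R_Z = 83.76 kN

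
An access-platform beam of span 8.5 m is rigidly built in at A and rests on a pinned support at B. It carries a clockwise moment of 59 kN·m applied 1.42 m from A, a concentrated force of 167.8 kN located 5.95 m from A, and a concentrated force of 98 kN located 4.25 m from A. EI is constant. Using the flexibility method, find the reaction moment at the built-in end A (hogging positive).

M_A = 382.8 kN·m

Release the roller at B. Primary structure: cantilever fixed at A.
Free-end deflection of the primary structure under the applied loading (downward +):
  clockwise couple 59 at a = 1.42: M₀a(2L − a)/(2EI) = 652.6/EI
  point load 167.8 at a = 5.95: Pa²(3L − a)/(6EI) = 19356/EI
  point load 98 at a = 4.25: Pa²(3L − a)/(6EI) = 6269/EI
  δ_0 = 26278/EI
Flexibility coefficient — unit upward force at B: δ_{BB} = L³/(3EI) = 204.7/EI.
The prop prevents deflection at B: R_B = δ_0/δ_{BB} = 26278/204.7 = 128.4 kN.
Moment equilibrium about A: M_A = Σ(load moments about A) − R_B·L = 1474 − 128.4×8.5 = 382.8 kN·m.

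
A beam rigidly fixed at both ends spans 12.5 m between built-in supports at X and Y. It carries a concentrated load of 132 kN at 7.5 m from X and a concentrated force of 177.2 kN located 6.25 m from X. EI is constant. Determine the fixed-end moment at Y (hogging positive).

M_Y = 514.5 kN·m

Take the two fixed-end moments M_X, M_Y as redundants; the released structure is the simple span XY.
On the primary (simply-supported) span, the end slopes from the loading are:
  at X: point load 132 at a = 7.5: Pab(L + b)/(6LEI) = 1155/EI
  at Y: point load 132 at a = 7.5: Pab(L + a)/(6LEI) = 1320/EI
  at X: point load 177.2 at a = 6.25: Pab(L + b)/(6LEI) = 1730/EI
  at Y: point load 177.2 at a = 6.25: Pab(L + a)/(6LEI) = 1730/EI
  θ_X0 = 2885/EI,  θ_Y0 = 3050/EI
Flexibility coefficients: a unit moment at one end gives L/(3EI) there and L/(6EI) at the far end, so f₁₁ = f₂₂ = 4.167/EI and f₁₂ = f₂₁ = 2.083/EI.
Compatibility — zero rotation at each built-in end:
  4.167 M_X + 2.083 M_Y = 2885
  2.083 M_X + 4.167 M_Y = 3050
Solving the pair gives M_X = 435.3 kN·m and M_Y = 514.5 kN·m (hogging).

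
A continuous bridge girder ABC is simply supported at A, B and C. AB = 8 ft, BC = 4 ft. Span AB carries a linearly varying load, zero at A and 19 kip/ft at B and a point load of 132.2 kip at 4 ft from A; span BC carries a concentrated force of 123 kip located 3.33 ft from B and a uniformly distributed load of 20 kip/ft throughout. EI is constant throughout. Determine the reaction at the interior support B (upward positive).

R_B = 257.2 kip

Insert a hinge at B; M_B is the redundant, and each span becomes simply supported.
Rotations at B on the released spans (each span's end-slope, ×1/EI):
  span AB: triangular load, peak 19: w₀L³/(45EI) = 216.2/EI
  span AB: point load 132.2 at a = 4: Pab(L + a)/(6LEI) = 528.8/EI
  span BC: point load 123 at a = 3.33: Pab(L + b)/(6LEI) = 53.4/EI
  span BC: UDL 20: wL³/(24EI) = 53.33/EI
  relative rotation θ_0 = (745 + 106.7)/EI = 851.7/EI
A unit hogging moment at B produces rotation L₁/(3EI) + L₂/(3EI) = 4/EI.
Slope continuity at B: θ_0 = M_B·4/EI, so M_B = 851.7/4 = 212.9 kip·ft (hogging).
Span AB, ΣM about A with M_B applied at B: R_B^{AB}·8 = 934.1 + 212.9, so R_B^{AB} = 143.4 kip and R_A = 208.2 − 143.4 = 64.82 kip.
Span BC, ΣM about C: R_B^{BC}·4 = 242.4 + 212.9, so R_B^{BC} = 113.8 kip and R_C = 203 − 113.8 = 89.17 kip.
R_B = 143.4 + 113.8 = 257.2 kip.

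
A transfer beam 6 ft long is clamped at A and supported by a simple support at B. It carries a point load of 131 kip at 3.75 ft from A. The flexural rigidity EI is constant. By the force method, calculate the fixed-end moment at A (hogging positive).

Choose R_B as the redundant. The primary structure is the cantilever fixed at A.
Primary-structure tip deflection at B by superposition:
  point load 131 at a = 3.75: Pa²(3L − a)/(6EI) = 4375/EI
Tip deflection under a unit load at B: L³/(3EI) = 72/EI.
The prop prevents deflection at B: R_B = δ_0/δ_{BB} = 4375/72 = 60.77 kip.
Moment equilibrium about A: M_A = Σ(load moments about A) − R_B·L = 491.2 − 60.77×6 = 126.7 kip·ft.

M_A = 126.7 kip·ft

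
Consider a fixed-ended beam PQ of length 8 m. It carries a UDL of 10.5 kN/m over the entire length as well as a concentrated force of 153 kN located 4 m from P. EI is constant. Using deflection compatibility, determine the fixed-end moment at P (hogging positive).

M_P = 209 kN·m

Release both end moments; the primary structure is a simply-supported span PQ with redundants M_P and M_Q.
Simple-span end rotations at P and Q under the given loads:
  at P: UDL 10.5: wL³/(24EI) = 224/EI
  at Q: UDL 10.5: wL³/(24EI) = 224/EI
  at P: point load 153 at a = 4: Pab(L + b)/(6LEI) = 612/EI
  at Q: point load 153 at a = 4: Pab(L + a)/(6LEI) = 612/EI
  θ_P0 = 836/EI,  θ_Q0 = 836/EI
Flexibility coefficients: a unit moment at one end gives L/(3EI) there and L/(6EI) at the far end, so f₁₁ = f₂₂ = 2.667/EI and f₁₂ = f₂₁ = 1.333/EI.
Compatibility — zero rotation at each built-in end:
  2.667 M_P + 1.333 M_Q = 836
  1.333 M_P + 2.667 M_Q = 836
Solving the pair gives M_P = 209 kN·m and M_Q = 209 kN·m (hogging).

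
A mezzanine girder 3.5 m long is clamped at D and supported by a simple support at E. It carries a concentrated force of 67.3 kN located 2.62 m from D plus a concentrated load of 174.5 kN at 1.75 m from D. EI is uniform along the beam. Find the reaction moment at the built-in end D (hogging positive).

Take the reaction at E as the redundant and release it; the primary structure is a cantilever fixed at D.
Downward deflection at the released point E due to the loads:
  point load 67.3 at a = 2.62: Pa²(3L − a)/(6EI) = 606.7/EI
  point load 174.5 at a = 1.75: Pa²(3L − a)/(6EI) = 779.3/EI
  δ_0 = 1386/EI
Tip deflection under a unit load at E: L³/(3EI) = 14.29/EI.
The prop prevents deflection at E: R_E = δ_0/δ_{EE} = 1386/14.29 = 96.98 kN.
Moment equilibrium about D: M_D = Σ(load moments about D) − R_E·L = 481.7 − 96.98×3.5 = 142.3 kN·m.

M_D = 142.3 kN·m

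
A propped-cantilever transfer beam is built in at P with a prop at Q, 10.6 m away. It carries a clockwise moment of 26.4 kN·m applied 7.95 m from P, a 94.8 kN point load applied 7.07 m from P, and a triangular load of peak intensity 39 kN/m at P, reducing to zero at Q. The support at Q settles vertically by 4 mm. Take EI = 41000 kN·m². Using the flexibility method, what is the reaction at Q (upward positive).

R_Q = 93.62 kN

Choose R_Q as the redundant. The primary structure is the cantilever fixed at P.
Free-end deflection of the primary structure under the applied loading (downward +):
  clockwise couple 26.4 at a = 7.95: M₀a(2L − a)/(2EI) = 1390/EI
  point load 94.8 at a = 7.07: Pa²(3L − a)/(6EI) = 19531/EI
  triangular load, peak 39 at the fixed end: w₀L⁴/(30EI) = 16412/EI
  δ_0 = 37333/EI
Tip deflection under a unit load at Q: L³/(3EI) = 397/EI.
With EI = 41000 kN·m²: δ_0 = 0.91057 m and δ_{QQ} = 0.009683 m/kN.
Compatibility — the beam at Q must follow the support down by 0.004 m: δ_0 − R_Q·δ_{QQ} = 0.004, so R_Q = (0.91057 − 0.004)/0.009683 = 93.62 kN.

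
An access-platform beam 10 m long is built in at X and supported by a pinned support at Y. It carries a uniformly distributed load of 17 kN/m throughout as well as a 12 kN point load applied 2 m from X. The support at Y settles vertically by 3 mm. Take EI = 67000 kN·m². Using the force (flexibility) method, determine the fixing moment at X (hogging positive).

Release the roller at Y. Primary structure: cantilever fixed at X.
Primary-structure tip deflection at Y by superposition:
  UDL 17: wL⁴/(8EI) = 21250/EI
  point load 12 at a = 2: Pa²(3L − a)/(6EI) = 224/EI
  δ_0 = 21474/EI
Tip deflection under a unit load at Y: L³/(3EI) = 333.3/EI.
With EI = 67000 kN·m²: δ_0 = 0.32051 m and δ_{YY} = 0.004975 m/kN.
Compatibility — the beam at Y must follow the support down by 0.003 m: δ_0 − R_Y·δ_{YY} = 0.003, so R_Y = (0.32051 − 0.003)/0.004975 = 63.82 kN.
Moment equilibrium about X: M_X = Σ(load moments about X) − R_Y·L = 874 − 63.82×10 = 235.8 kN·m.

M_X = 235.8 kN·m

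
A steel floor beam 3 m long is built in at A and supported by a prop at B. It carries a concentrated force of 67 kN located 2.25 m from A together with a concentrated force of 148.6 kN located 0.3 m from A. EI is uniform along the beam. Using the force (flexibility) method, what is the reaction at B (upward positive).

Take the reaction at B as the redundant and release it; the primary structure is a cantilever fixed at A.
Deflection at B on the released cantilever, summing each load's contribution:
  point load 67 at a = 2.25: Pa²(3L − a)/(6EI) = 381.6/EI
  point load 148.6 at a = 0.3: Pa²(3L − a)/(6EI) = 19.39/EI
  δ_0 = 401/EI
Tip deflection under a unit load at B: L³/(3EI) = 9/EI.
The prop prevents deflection at B: R_B = δ_0/δ_{BB} = 401/9 = 44.55 kN.

R_B = 44.55 kN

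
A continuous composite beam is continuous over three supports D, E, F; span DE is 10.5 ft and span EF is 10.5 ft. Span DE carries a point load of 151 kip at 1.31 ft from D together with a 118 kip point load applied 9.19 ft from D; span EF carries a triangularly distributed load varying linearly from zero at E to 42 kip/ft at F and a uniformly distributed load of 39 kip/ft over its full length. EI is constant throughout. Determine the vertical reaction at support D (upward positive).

R_D = 97.75 kip

Take M_E as the redundant. Released structure: two simple spans DE and EF with a hinge at E.
Rotations at E on the released spans (each span's end-slope, ×1/EI):
  span DE: point load 151 at a = 1.31: Pab(L + a)/(6LEI) = 340.8/EI
  span DE: point load 118 at a = 9.19: Pab(L + a)/(6LEI) = 444/EI
  span EF: triangular load, peak 42: 7w₀L³/(360EI) = 945.4/EI
  span EF: UDL 39: wL³/(24EI) = 1881/EI
  relative rotation θ_0 = (784.8 + 2827)/EI = 3611/EI
A unit hogging moment at E produces rotation L₁/(3EI) + L₂/(3EI) = 7/EI.
Compatibility: M_E·(L₁+L₂)/(3EI) = θ_0, giving M_E = 515.9 kip·ft (hogging).
Span DE, ΣM about D with M_E applied at E: R_E^{DE}·10.5 = 1282 + 515.9, so R_E^{DE} = 171.3 kip and R_D = 269 − 171.3 = 97.75 kip.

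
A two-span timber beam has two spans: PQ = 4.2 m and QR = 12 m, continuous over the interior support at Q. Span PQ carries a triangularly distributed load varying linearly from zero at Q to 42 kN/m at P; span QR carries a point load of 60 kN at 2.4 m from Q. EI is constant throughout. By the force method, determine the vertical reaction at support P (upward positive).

Insert a hinge at Q; M_Q is the redundant, and each span becomes simply supported.
Rotations at Q on the released spans (each span's end-slope, ×1/EI):
  span PQ: triangular load, peak 42: 7w₀L³/(360EI) = 60.51/EI
  span QR: point load 60 at a = 2.4: Pab(L + b)/(6LEI) = 414.7/EI
  relative rotation θ_0 = (60.51 + 414.7)/EI = 475.2/EI
A unit hogging moment at Q produces rotation L₁/(3EI) + L₂/(3EI) = 5.4/EI.
Compatibility: M_Q·(L₁+L₂)/(3EI) = θ_0, giving M_Q = 88 kN·m (hogging).
Span PQ, ΣM about P with M_Q applied at Q: R_Q^{PQ}·4.2 = 123.5 + 88, so R_Q^{PQ} = 50.35 kN and R_P = 88.2 − 50.35 = 37.85 kN.

R_P = 37.85 kN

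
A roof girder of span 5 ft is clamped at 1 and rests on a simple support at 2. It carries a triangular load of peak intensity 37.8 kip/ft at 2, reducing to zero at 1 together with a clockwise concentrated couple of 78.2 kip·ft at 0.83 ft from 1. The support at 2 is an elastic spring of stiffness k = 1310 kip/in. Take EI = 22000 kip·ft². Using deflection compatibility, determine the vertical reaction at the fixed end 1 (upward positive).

Take the reaction at 2 as the redundant and release it; the primary structure is a cantilever fixed at 1.
Free-end deflection of the primary structure under the applied loading (downward +):
  triangular load, peak 37.8 at the free end: 11w₀L⁴/(120EI) = 2166/EI
  clockwise couple 78.2 at a = 0.83: M₀a(2L − a)/(2EI) = 297.6/EI
  δ_0 = 2463/EI
Tip deflection under a unit load at 2: L³/(3EI) = 41.67/EI.
With EI = 22000 kip·ft²: δ_0 = 0.11196 ft and δ_{22} = 0.001894 ft/kip.
Compatibility — the spring shortens by R_2/k under the reaction it provides: δ_0 − R_2·δ_{22} = R_2/k. With 1/k = 1/(1310×12) ft/kip = 0.000064 ft/kip, R_2 = δ_0 / (δ_{22} + 1/k) = 0.11196 / (0.001894 + 0.000064) = 57.2 kip.
Vertical equilibrium: R_1 = ΣP − R_2 = 94.5 − 57.2 = 37.3 kip.

R_1 = 37.3 kip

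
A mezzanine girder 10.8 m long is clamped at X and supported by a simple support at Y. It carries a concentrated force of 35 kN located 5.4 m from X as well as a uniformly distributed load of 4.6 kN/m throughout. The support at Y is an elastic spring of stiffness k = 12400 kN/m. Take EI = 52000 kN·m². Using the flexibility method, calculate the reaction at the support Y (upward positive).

R_Y = 29.28 kN

Release the roller at Y. Primary structure: cantilever fixed at X.
Downward deflection at the released point Y due to the loads:
  point load 35 at a = 5.4: Pa²(3L − a)/(6EI) = 4593/EI
  UDL 4.6: wL⁴/(8EI) = 7823/EI
  δ_0 = 12416/EI
Flexibility coefficient — unit upward force at Y: δ_{YY} = L³/(3EI) = 419.9/EI.
With EI = 52000 kN·m²: δ_0 = 0.23876 m and δ_{YY} = 0.008075 m/kN.
Compatibility — the spring shortens by R_Y/k under the reaction it provides: δ_0 − R_Y·δ_{YY} = R_Y/k. With 1/k = 0.000081 m/kN, R_Y = δ_0 / (δ_{YY} + 1/k) = 0.23876 / (0.008075 + 0.000081) = 29.28 kN.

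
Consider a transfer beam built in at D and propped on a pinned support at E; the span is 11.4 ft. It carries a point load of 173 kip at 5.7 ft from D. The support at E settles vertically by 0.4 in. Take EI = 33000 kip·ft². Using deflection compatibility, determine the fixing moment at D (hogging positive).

Remove the prop at E; the released (primary) structure is a cantilever built in at D.
Primary-structure tip deflection at E by superposition:
  point load 173 at a = 5.7: Pa²(3L − a)/(6EI) = 26699/EI
Tip deflection under a unit load at E: L³/(3EI) = 493.8/EI.
With EI = 33000 kip·ft²: δ_0 = 0.80905 ft and δ_{EE} = 0.014965 ft/kip.
Compatibility — the beam at E must follow the support down by 0.03333 ft: δ_0 − R_E·δ_{EE} = 0.03333, so R_E = (0.80905 − 0.03333)/0.014965 = 51.84 kip.
Moment equilibrium about D: M_D = Σ(load moments about D) − R_E·L = 986.1 − 51.84×11.4 = 395.2 kip·ft.

M_D = 395.2 kip·ft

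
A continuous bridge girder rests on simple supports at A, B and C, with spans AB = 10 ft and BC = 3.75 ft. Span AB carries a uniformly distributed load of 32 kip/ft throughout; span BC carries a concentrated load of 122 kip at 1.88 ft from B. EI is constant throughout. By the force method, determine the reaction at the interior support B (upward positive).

Take M_B as the redundant. Released structure: two simple spans AB and BC with a hinge at B.
Discontinuity in slope at B on the released structure — sum the simple-span end rotations:
  span AB: UDL 32: wL³/(24EI) = 1333/EI
  span BC: point load 122 at a = 1.88: Pab(L + b)/(6LEI) = 107.1/EI
  relative rotation θ_0 = (1333 + 107.1)/EI = 1440/EI
A unit hogging moment at B produces rotation L₁/(3EI) + L₂/(3EI) = 4.583/EI.
Compatibility: M_B·(L₁+L₂)/(3EI) = θ_0, giving M_B = 314.3 kip·ft (hogging).
Span AB, ΣM about A with M_B applied at B: R_B^{AB}·10 = 1600 + 314.3, so R_B^{AB} = 191.4 kip and R_A = 320 − 191.4 = 128.6 kip.
Span BC, ΣM about C: R_B^{BC}·3.75 = 228.1 + 314.3, so R_B^{BC} = 144.6 kip and R_C = 122 − 144.6 = -22.65 kip.
R_B = 191.4 + 144.6 = 336.1 kip.

R_B = 336.1 kip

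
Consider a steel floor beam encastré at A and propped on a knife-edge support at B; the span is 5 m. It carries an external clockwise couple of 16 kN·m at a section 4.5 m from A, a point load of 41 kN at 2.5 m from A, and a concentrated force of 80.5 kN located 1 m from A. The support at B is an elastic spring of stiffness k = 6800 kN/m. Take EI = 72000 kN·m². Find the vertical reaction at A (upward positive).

R_A = 103.9 kN

Release the roller at B. Primary structure: cantilever fixed at A.
Deflection at B on the released cantilever, summing each load's contribution:
  clockwise couple 16 at a = 4.5: M₀a(2L − a)/(2EI) = 198/EI
  point load 41 at a = 2.5: Pa²(3L − a)/(6EI) = 533.9/EI
  point load 80.5 at a = 1: Pa²(3L − a)/(6EI) = 187.8/EI
  δ_0 = 919.7/EI
Tip deflection under a unit load at B: L³/(3EI) = 41.67/EI.
With EI = 72000 kN·m²: δ_0 = 0.012773 m and δ_{BB} = 0.000579 m/kN.
Compatibility — the spring shortens by R_B/k under the reaction it provides: δ_0 − R_B·δ_{BB} = R_B/k. With 1/k = 0.000147 m/kN, R_B = δ_0 / (δ_{BB} + 1/k) = 0.012773 / (0.000579 + 0.000147) = 17.6 kN.
Vertical equilibrium: R_A = ΣP − R_B = 121.5 − 17.6 = 103.9 kN.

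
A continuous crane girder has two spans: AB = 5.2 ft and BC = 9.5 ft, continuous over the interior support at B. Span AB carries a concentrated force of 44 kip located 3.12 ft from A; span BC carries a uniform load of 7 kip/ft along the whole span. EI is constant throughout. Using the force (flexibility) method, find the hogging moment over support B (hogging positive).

Take M_B as the redundant. Released structure: two simple spans AB and BC with a hinge at B.
Discontinuity in slope at B on the released structure — sum the simple-span end rotations:
  span AB: point load 44 at a = 3.12: Pab(L + a)/(6LEI) = 76.14/EI
  span BC: UDL 7: wL³/(24EI) = 250.1/EI
  relative rotation θ_0 = (76.14 + 250.1)/EI = 326.2/EI
A unit hogging moment at B produces rotation L₁/(3EI) + L₂/(3EI) = 4.9/EI.
Compatibility: M_B·(L₁+L₂)/(3EI) = θ_0, giving M_B = 66.57 kip·ft (hogging).

M_B = 66.57 kip·ft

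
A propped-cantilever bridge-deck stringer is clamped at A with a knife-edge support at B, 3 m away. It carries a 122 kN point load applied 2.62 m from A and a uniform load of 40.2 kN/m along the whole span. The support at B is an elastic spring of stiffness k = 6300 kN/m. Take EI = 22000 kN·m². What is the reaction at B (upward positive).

R_B = 103.9 kN

Release the roller at B. Primary structure: cantilever fixed at A.
Free-end deflection of the primary structure under the applied loading (downward +):
  point load 122 at a = 2.62: Pa²(3L − a)/(6EI) = 890.5/EI
  UDL 40.2: wL⁴/(8EI) = 407/EI
  δ_0 = 1298/EI
Tip deflection under a unit load at B: L³/(3EI) = 9/EI.
With EI = 22000 kN·m²: δ_0 = 0.058978 m and δ_{BB} = 0.000409 m/kN.
Compatibility — the spring shortens by R_B/k under the reaction it provides: δ_0 − R_B·δ_{BB} = R_B/k. With 1/k = 0.000159 m/kN, R_B = δ_0 / (δ_{BB} + 1/k) = 0.058978 / (0.000409 + 0.000159) = 103.9 kN.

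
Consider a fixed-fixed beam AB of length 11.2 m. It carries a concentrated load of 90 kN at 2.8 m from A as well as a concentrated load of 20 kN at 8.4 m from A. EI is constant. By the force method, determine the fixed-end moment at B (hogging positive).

M_B = 78.75 kN·m

Take the two fixed-end moments M_A, M_B as redundants; the released structure is the simple span AB.
Simple-span end rotations at A and B under the given loads:
  at A: point load 90 at a = 2.8: Pab(L + b)/(6LEI) = 617.4/EI
  at B: point load 90 at a = 2.8: Pab(L + a)/(6LEI) = 441/EI
  at A: point load 20 at a = 8.4: Pab(L + b)/(6LEI) = 98/EI
  at B: point load 20 at a = 8.4: Pab(L + a)/(6LEI) = 137.2/EI
  θ_A0 = 715.4/EI,  θ_B0 = 578.2/EI
Flexibility coefficients: a unit moment at one end gives L/(3EI) there and L/(6EI) at the far end, so f₁₁ = f₂₂ = 3.733/EI and f₁₂ = f₂₁ = 1.867/EI.
Compatibility — zero rotation at each built-in end:
  3.733 M_A + 1.867 M_B = 715.4
  1.867 M_A + 3.733 M_B = 578.2
Solving the pair gives M_A = 152.2 kN·m and M_B = 78.75 kN·m (hogging).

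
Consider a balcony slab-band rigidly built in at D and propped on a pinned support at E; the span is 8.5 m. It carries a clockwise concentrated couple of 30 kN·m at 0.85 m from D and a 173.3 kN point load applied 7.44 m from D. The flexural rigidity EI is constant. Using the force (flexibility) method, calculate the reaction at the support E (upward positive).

Choose R_E as the redundant. The primary structure is the cantilever fixed at D.
Free-end deflection of the primary structure under the applied loading (downward +):
  clockwise couple 30 at a = 0.85: M₀a(2L − a)/(2EI) = 205.9/EI
  point load 173.3 at a = 7.44: Pa²(3L − a)/(6EI) = 28874/EI
  δ_0 = 29080/EI
Tip deflection under a unit load at E: L³/(3EI) = 204.7/EI.
Compatibility at E: δ_0 − R_E·δ_{EE} = 0, so R_E = 29080/204.7 = 142.1 kN.

R_E = 142.1 kN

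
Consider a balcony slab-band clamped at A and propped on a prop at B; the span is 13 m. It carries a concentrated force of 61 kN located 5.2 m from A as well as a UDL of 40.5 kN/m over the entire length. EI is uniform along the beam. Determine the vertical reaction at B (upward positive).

Choose R_B as the redundant. The primary structure is the cantilever fixed at A.
Deflection at B on the released cantilever, summing each load's contribution:
  point load 61 at a = 5.2: Pa²(3L − a)/(6EI) = 9292/EI
  UDL 40.5: wL⁴/(8EI) = 144590/EI
  δ_0 = 153882/EI
Flexibility coefficient — unit upward force at B: δ_{BB} = L³/(3EI) = 732.3/EI.
Compatibility at B: δ_0 − R_B·δ_{BB} = 0, so R_B = 153882/732.3 = 210.1 kN.

R_B = 210.1 kN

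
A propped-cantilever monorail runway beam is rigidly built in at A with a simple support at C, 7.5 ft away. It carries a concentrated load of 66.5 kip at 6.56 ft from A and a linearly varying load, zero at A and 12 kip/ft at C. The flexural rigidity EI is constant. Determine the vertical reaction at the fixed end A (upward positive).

Release the roller at C. Primary structure: cantilever fixed at A.
Primary-structure tip deflection at C by superposition:
  point load 66.5 at a = 6.56: Pa²(3L − a)/(6EI) = 7603/EI
  triangular load, peak 12 at the free end: 11w₀L⁴/(120EI) = 3480/EI
  δ_0 = 11083/EI
Tip deflection under a unit load at C: L³/(3EI) = 140.6/EI.
Compatibility at C: δ_0 − R_C·δ_{CC} = 0, so R_C = 11083/140.6 = 78.81 kip.
Vertical equilibrium: R_A = ΣP − R_C = 111.5 − 78.81 = 32.69 kip.

R_A = 32.69 kip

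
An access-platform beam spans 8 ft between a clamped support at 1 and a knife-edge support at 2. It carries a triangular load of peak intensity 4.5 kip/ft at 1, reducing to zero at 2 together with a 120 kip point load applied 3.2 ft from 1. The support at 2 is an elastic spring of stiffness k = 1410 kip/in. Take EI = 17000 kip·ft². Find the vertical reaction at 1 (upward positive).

Release the roller at 2. Primary structure: cantilever fixed at 1.
Deflection at 2 on the released cantilever, summing each load's contribution:
  triangular load, peak 4.5 at the fixed end: w₀L⁴/(30EI) = 614.4/EI
  point load 120 at a = 3.2: Pa²(3L − a)/(6EI) = 4260/EI
  δ_0 = 4874/EI
Flexibility coefficient — unit upward force at 2: δ_{22} = L³/(3EI) = 170.7/EI.
With EI = 17000 kip·ft²: δ_0 = 0.28672 ft and δ_{22} = 0.010039 ft/kip.
Compatibility — the spring shortens by R_2/k under the reaction it provides: δ_0 − R_2·δ_{22} = R_2/k. With 1/k = 1/(1410×12) ft/kip = 0.000059 ft/kip, R_2 = δ_0 / (δ_{22} + 1/k) = 0.28672 / (0.010039 + 0.000059) = 28.39 kip.
Vertical equilibrium: R_1 = ΣP − R_2 = 138 − 28.39 = 109.6 kip.

R_1 = 109.6 kip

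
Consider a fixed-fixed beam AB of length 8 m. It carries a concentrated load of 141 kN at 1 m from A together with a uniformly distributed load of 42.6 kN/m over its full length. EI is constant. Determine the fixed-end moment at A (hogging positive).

M_A = 335.2 kN·m

Release both end moments; the primary structure is a simply-supported span AB with redundants M_A and M_B.
On the primary (simply-supported) span, the end slopes from the loading are:
  at A: point load 141 at a = 1: Pab(L + b)/(6LEI) = 308.4/EI
  at B: point load 141 at a = 1: Pab(L + a)/(6LEI) = 185.1/EI
  at A: UDL 42.6: wL³/(24EI) = 908.8/EI
  at B: UDL 42.6: wL³/(24EI) = 908.8/EI
  θ_A0 = 1217/EI,  θ_B0 = 1094/EI
Flexibility coefficients: a unit moment at one end gives L/(3EI) there and L/(6EI) at the far end, so f₁₁ = f₂₂ = 2.667/EI and f₁₂ = f₂₁ = 1.333/EI.
Compatibility — zero rotation at each built-in end:
  2.667 M_A + 1.333 M_B = 1217
  1.333 M_A + 2.667 M_B = 1094
Solving the pair gives M_A = 335.2 kN·m and M_B = 242.6 kN·m (hogging).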